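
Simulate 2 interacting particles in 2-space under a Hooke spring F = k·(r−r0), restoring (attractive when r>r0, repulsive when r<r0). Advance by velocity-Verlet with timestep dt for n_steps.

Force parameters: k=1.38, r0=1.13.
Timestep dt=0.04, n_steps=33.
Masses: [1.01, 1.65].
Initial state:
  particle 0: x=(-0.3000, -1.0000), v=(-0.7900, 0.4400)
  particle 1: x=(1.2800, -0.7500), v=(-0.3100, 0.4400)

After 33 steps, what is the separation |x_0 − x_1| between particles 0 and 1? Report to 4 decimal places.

step 0: x0=(-0.3000, -1.0000) x1=(1.2800, -0.7500)
step 1: x0=(-0.3311, -0.9823) x1=(1.2673, -0.7324)
step 2: x0=(-0.3611, -0.9645) x1=(1.2539, -0.7150)
step 3: x0=(-0.3901, -0.9465) x1=(1.2399, -0.6977)
step 4: x0=(-0.4179, -0.9283) x1=(1.2252, -0.6804)
step 5: x0=(-0.4446, -0.9099) x1=(1.2098, -0.6633)
step 6: x0=(-0.4701, -0.8914) x1=(1.1937, -0.6462)
step 7: x0=(-0.4944, -0.8727) x1=(1.1768, -0.6293)
step 8: x0=(-0.5175, -0.8538) x1=(1.1592, -0.6125)
step 9: x0=(-0.5394, -0.8347) x1=(1.1409, -0.5958)
step 10: x0=(-0.5601, -0.8155) x1=(1.1218, -0.5792)
step 11: x0=(-0.5795, -0.7961) x1=(1.1019, -0.5627)
step 12: x0=(-0.5977, -0.7765) x1=(1.0813, -0.5463)
step 13: x0=(-0.6146, -0.7568) x1=(1.0599, -0.5300)
step 14: x0=(-0.6304, -0.7369) x1=(1.0378, -0.5138)
step 15: x0=(-0.6450, -0.7168) x1=(1.0150, -0.4978)
step 16: x0=(-0.6584, -0.6966) x1=(0.9915, -0.4818)
step 17: x0=(-0.6706, -0.6762) x1=(0.9672, -0.4659)
step 18: x0=(-0.6817, -0.6557) x1=(0.9423, -0.4501)
step 19: x0=(-0.6917, -0.6350) x1=(0.9166, -0.4343)
step 20: x0=(-0.7006, -0.6142) x1=(0.8904, -0.4187)
step 21: x0=(-0.7085, -0.5933) x1=(0.8635, -0.4031)
step 22: x0=(-0.7154, -0.5722) x1=(0.8359, -0.3876)
step 23: x0=(-0.7214, -0.5511) x1=(0.8079, -0.3722)
step 24: x0=(-0.7265, -0.5298) x1=(0.7792, -0.3568)
step 25: x0=(-0.7308, -0.5085) x1=(0.7501, -0.3415)
step 26: x0=(-0.7342, -0.4871) x1=(0.7205, -0.3263)
step 27: x0=(-0.7370, -0.4655) x1=(0.6904, -0.3111)
step 28: x0=(-0.7391, -0.4439) x1=(0.6600, -0.2959)
step 29: x0=(-0.7405, -0.4223) x1=(0.6291, -0.2808)
step 30: x0=(-0.7415, -0.4006) x1=(0.5980, -0.2657)
step 31: x0=(-0.7420, -0.3788) x1=(0.5665, -0.2507)
step 32: x0=(-0.7420, -0.3570) x1=(0.5348, -0.2356)
step 33: x0=(-0.7418, -0.3352) x1=(0.5029, -0.2206)

1.2499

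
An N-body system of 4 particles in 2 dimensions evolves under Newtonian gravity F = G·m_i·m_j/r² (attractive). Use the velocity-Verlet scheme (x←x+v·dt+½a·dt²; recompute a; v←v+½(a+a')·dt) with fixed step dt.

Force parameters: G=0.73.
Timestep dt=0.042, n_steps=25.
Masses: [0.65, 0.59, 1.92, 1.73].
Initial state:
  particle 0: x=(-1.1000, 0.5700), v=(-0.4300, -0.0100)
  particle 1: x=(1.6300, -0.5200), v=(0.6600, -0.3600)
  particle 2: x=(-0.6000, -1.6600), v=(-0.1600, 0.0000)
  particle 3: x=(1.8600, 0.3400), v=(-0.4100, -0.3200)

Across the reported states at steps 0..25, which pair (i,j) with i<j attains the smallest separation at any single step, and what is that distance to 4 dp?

pair (1,3), distance 0.3422

step 0: x0=(-1.1000, 0.5700) x1=(1.6300, -0.5200) x2=(-0.6000, -1.6600) x3=(1.8600, 0.3400)
step 1: x0=(-1.1178, 0.5693) x1=(1.6579, -0.5338) x2=(-0.6066, -1.6598) x3=(1.8425, 0.3260)
step 2: x0=(-1.1352, 0.5681) x1=(1.6859, -0.5450) x2=(-0.6130, -1.6593) x3=(1.8245, 0.3109)
step 3: x0=(-1.1522, 0.5664) x1=(1.7140, -0.5534) x2=(-0.6191, -1.6584) x3=(1.8061, 0.2947)
step 4: x0=(-1.1687, 0.5642) x1=(1.7420, -0.5588) x2=(-0.6249, -1.6572) x3=(1.7873, 0.2773)
step 5: x0=(-1.1848, 0.5615) x1=(1.7697, -0.5612) x2=(-0.6305, -1.6556) x3=(1.7681, 0.2586)
step 6: x0=(-1.2005, 0.5583) x1=(1.7971, -0.5604) x2=(-0.6359, -1.6537) x3=(1.7486, 0.2387)
step 7: x0=(-1.2157, 0.5545) x1=(1.8238, -0.5562) x2=(-0.6410, -1.6514) x3=(1.7289, 0.2174)
step 8: x0=(-1.2305, 0.5502) x1=(1.8497, -0.5485) x2=(-0.6459, -1.6488) x3=(1.7090, 0.1947)
step 9: x0=(-1.2448, 0.5455) x1=(1.8745, -0.5371) x2=(-0.6506, -1.6459) x3=(1.6890, 0.1706)
step 10: x0=(-1.2587, 0.5402) x1=(1.8979, -0.5218) x2=(-0.6549, -1.6425) x3=(1.6691, 0.1449)
step 11: x0=(-1.2722, 0.5343) x1=(1.9195, -0.5023) x2=(-0.6591, -1.6389) x3=(1.6494, 0.1176)
step 12: x0=(-1.2852, 0.5280) x1=(1.9388, -0.4785) x2=(-0.6629, -1.6348) x3=(1.6300, 0.0886)
step 13: x0=(-1.2977, 0.5211) x1=(1.9551, -0.4501) x2=(-0.6666, -1.6304) x3=(1.6112, 0.0579)
step 14: x0=(-1.3098, 0.5137) x1=(1.9678, -0.4169) x2=(-0.6699, -1.6257) x3=(1.5931, 0.0253)
step 15: x0=(-1.3215, 0.5058) x1=(1.9759, -0.3787) x2=(-0.6730, -1.6206) x3=(1.5761, -0.0092)
step 16: x0=(-1.3326, 0.4973) x1=(1.9781, -0.3356) x2=(-0.6759, -1.6151) x3=(1.5607, -0.0455)
step 17: x0=(-1.3433, 0.4883) x1=(1.9730, -0.2876) x2=(-0.6784, -1.6092) x3=(1.5473, -0.0838)
step 18: x0=(-1.3536, 0.4787) x1=(1.9584, -0.2354) x2=(-0.6807, -1.6030) x3=(1.5366, -0.1237)
step 19: x0=(-1.3633, 0.4686) x1=(1.9323, -0.1803) x2=(-0.6827, -1.5963) x3=(1.5294, -0.1647)
step 20: x0=(-1.3726, 0.4579) x1=(1.8921, -0.1248) x2=(-0.6844, -1.5893) x3=(1.5265, -0.2062)
step 21: x0=(-1.3814, 0.4466) x1=(1.8361, -0.0729) x2=(-0.6858, -1.5820) x3=(1.5285, -0.2466)
step 22: x0=(-1.3897, 0.4348) x1=(1.7643, -0.0299) x2=(-0.6869, -1.5742) x3=(1.5353, -0.2842)
step 23: x0=(-1.3975, 0.4224) x1=(1.6793, -0.0012) x2=(-0.6877, -1.5660) x3=(1.5461, -0.3171)
step 24: x0=(-1.4049, 0.4093) x1=(1.5867, 0.0099) x2=(-0.6882, -1.5574) x3=(1.5590, -0.3443)
step 25: x0=(-1.4117, 0.3957) x1=(1.4924, 0.0033) x2=(-0.6884, -1.5485) x3=(1.5719, -0.3656)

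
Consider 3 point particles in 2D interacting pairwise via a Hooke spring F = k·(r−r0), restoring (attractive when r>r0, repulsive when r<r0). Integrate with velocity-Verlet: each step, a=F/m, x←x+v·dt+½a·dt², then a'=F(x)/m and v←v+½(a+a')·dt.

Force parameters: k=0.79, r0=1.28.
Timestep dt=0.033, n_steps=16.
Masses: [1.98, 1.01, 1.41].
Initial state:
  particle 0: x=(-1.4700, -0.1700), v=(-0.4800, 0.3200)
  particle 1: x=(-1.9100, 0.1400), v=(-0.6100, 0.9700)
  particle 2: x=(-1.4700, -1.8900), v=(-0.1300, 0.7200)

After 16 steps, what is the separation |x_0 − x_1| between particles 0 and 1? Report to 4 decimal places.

0.8643

step 0: x0=(-1.4700, -0.1700) x1=(-1.9100, 0.1400) x2=(-1.4700, -1.8900)
step 1: x0=(-1.4857, -0.1596) x1=(-1.9303, 0.1719) x2=(-1.4743, -1.8659)
step 2: x0=(-1.5012, -0.1496) x1=(-1.9510, 0.2034) x2=(-1.4788, -1.8410)
step 3: x0=(-1.5164, -0.1400) x1=(-1.9720, 0.2347) x2=(-1.4834, -1.8154)
step 4: x0=(-1.5313, -0.1307) x1=(-1.9932, 0.2656) x2=(-1.4880, -1.7890)
step 5: x0=(-1.5461, -0.1218) x1=(-2.0148, 0.2962) x2=(-1.4929, -1.7620)
step 6: x0=(-1.5606, -0.1133) x1=(-2.0365, 0.3265) x2=(-1.4978, -1.7342)
step 7: x0=(-1.5750, -0.1050) x1=(-2.0585, 0.3565) x2=(-1.5029, -1.7057)
step 8: x0=(-1.5891, -0.0971) x1=(-2.0807, 0.3861) x2=(-1.5081, -1.6765)
step 9: x0=(-1.6030, -0.0895) x1=(-2.1030, 0.4154) x2=(-1.5135, -1.6466)
step 10: x0=(-1.6168, -0.0822) x1=(-2.1255, 0.4443) x2=(-1.5191, -1.6160)
step 11: x0=(-1.6304, -0.0752) x1=(-2.1481, 0.4728) x2=(-1.5248, -1.5848)
step 12: x0=(-1.6438, -0.0684) x1=(-2.1708, 0.5009) x2=(-1.5306, -1.5529)
step 13: x0=(-1.6570, -0.0619) x1=(-2.1935, 0.5287) x2=(-1.5366, -1.5204)
step 14: x0=(-1.6702, -0.0557) x1=(-2.2163, 0.5560) x2=(-1.5428, -1.4873)
step 15: x0=(-1.6831, -0.0496) x1=(-2.2391, 0.5829) x2=(-1.5492, -1.4535)
step 16: x0=(-1.6960, -0.0438) x1=(-2.2620, 0.6094) x2=(-1.5558, -1.4192)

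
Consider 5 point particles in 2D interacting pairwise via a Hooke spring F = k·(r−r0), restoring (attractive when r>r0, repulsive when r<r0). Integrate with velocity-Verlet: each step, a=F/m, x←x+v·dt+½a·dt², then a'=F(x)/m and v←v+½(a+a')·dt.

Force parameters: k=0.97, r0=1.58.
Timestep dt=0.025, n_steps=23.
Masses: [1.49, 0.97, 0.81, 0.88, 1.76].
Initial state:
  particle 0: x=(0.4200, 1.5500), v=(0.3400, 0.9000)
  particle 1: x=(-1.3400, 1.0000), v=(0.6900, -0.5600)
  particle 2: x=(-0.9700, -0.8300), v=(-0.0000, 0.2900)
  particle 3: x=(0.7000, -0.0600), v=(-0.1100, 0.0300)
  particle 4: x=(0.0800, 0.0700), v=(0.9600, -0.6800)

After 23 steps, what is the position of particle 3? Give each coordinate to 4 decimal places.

(0.7129, 0.0359)

step 0: x0=(0.4200, 1.5500) x1=(-1.3400, 1.0000) x2=(-0.9700, -0.8300) x3=(0.7000, -0.0600) x4=(0.0800, 0.0700)
step 1: x0=(0.4283, 1.5723) x1=(-1.3224, 0.9858) x2=(-0.9698, -0.8223) x3=(0.6973, -0.0592) x4=(0.1038, 0.0531)
step 2: x0=(0.4363, 1.5941) x1=(-1.3042, 0.9713) x2=(-0.9691, -0.8136) x3=(0.6946, -0.0584) x4=(0.1274, 0.0362)
step 3: x0=(0.4440, 1.6154) x1=(-1.2854, 0.9564) x2=(-0.9679, -0.8040) x3=(0.6920, -0.0574) x4=(0.1506, 0.0195)
step 4: x0=(0.4513, 1.6362) x1=(-1.2659, 0.9413) x2=(-0.9662, -0.7934) x3=(0.6896, -0.0564) x4=(0.1735, 0.0030)
step 5: x0=(0.4582, 1.6564) x1=(-1.2459, 0.9258) x2=(-0.9641, -0.7819) x3=(0.6874, -0.0552) x4=(0.1960, -0.0135)
step 6: x0=(0.4648, 1.6760) x1=(-1.2253, 0.9102) x2=(-0.9614, -0.7696) x3=(0.6854, -0.0539) x4=(0.2181, -0.0298)
step 7: x0=(0.4710, 1.6950) x1=(-1.2041, 0.8943) x2=(-0.9583, -0.7563) x3=(0.6837, -0.0523) x4=(0.2400, -0.0460)
step 8: x0=(0.4769, 1.7134) x1=(-1.1824, 0.8782) x2=(-0.9547, -0.7422) x3=(0.6823, -0.0506) x4=(0.2614, -0.0620)
step 9: x0=(0.4824, 1.7312) x1=(-1.1602, 0.8620) x2=(-0.9506, -0.7272) x3=(0.6812, -0.0486) x4=(0.2825, -0.0779)
step 10: x0=(0.4876, 1.7482) x1=(-1.1374, 0.8457) x2=(-0.9460, -0.7114) x3=(0.6806, -0.0463) x4=(0.3031, -0.0938)
step 11: x0=(0.4923, 1.7646) x1=(-1.1142, 0.8293) x2=(-0.9410, -0.6948) x3=(0.6803, -0.0436) x4=(0.3234, -0.1095)
step 12: x0=(0.4968, 1.7802) x1=(-1.0906, 0.8129) x2=(-0.9355, -0.6774) x3=(0.6805, -0.0406) x4=(0.3434, -0.1252)
step 13: x0=(0.5008, 1.7951) x1=(-1.0665, 0.7964) x2=(-0.9295, -0.6593) x3=(0.6811, -0.0371) x4=(0.3629, -0.1407)
step 14: x0=(0.5046, 1.8092) x1=(-1.0420, 0.7800) x2=(-0.9231, -0.6405) x3=(0.6822, -0.0331) x4=(0.3821, -0.1563)
step 15: x0=(0.5079, 1.8226) x1=(-1.0172, 0.7637) x2=(-0.9162, -0.6209) x3=(0.6839, -0.0285) x4=(0.4008, -0.1718)
step 16: x0=(0.5110, 1.8351) x1=(-0.9919, 0.7474) x2=(-0.9088, -0.6008) x3=(0.6860, -0.0232) x4=(0.4193, -0.1874)
step 17: x0=(0.5136, 1.8469) x1=(-0.9664, 0.7313) x2=(-0.9011, -0.5800) x3=(0.6886, -0.0173) x4=(0.4374, -0.2029)
step 18: x0=(0.5160, 1.8579) x1=(-0.9405, 0.7153) x2=(-0.8929, -0.5586) x3=(0.6916, -0.0106) x4=(0.4552, -0.2186)
step 19: x0=(0.5180, 1.8680) x1=(-0.9143, 0.6996) x2=(-0.8844, -0.5367) x3=(0.6951, -0.0031) x4=(0.4727, -0.2343)
step 20: x0=(0.5197, 1.8774) x1=(-0.8878, 0.6841) x2=(-0.8755, -0.5143) x3=(0.6990, 0.0053) x4=(0.4899, -0.2501)
step 21: x0=(0.5210, 1.8858) x1=(-0.8611, 0.6689) x2=(-0.8661, -0.4913) x3=(0.7033, 0.0146) x4=(0.5069, -0.2660)
step 22: x0=(0.5221, 1.8935) x1=(-0.8341, 0.6540) x2=(-0.8565, -0.4680) x3=(0.7080, 0.0247) x4=(0.5238, -0.2821)
step 23: x0=(0.5229, 1.9003) x1=(-0.8070, 0.6394) x2=(-0.8465, -0.4443) x3=(0.7129, 0.0359) x4=(0.5404, -0.2983)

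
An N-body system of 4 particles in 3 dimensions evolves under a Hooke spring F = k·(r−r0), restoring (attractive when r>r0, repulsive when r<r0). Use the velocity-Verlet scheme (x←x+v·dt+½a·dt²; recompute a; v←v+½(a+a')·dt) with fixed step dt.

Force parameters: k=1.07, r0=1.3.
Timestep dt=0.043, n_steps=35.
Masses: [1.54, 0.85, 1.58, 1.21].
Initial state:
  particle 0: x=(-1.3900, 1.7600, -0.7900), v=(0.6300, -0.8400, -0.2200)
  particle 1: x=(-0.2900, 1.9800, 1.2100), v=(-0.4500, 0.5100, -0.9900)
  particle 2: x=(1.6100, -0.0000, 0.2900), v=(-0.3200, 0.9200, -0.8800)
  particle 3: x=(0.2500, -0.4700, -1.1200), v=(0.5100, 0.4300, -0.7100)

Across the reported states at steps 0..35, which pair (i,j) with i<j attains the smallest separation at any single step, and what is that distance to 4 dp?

step 0: x0=(-1.3900, 1.7600, -0.7900) x1=(-0.2900, 1.9800, 1.2100) x2=(1.6100, -0.0000, 0.2900) x3=(0.2500, -0.4700, -1.1200)
step 1: x0=(-1.3608, 1.7224, -0.7986) x1=(-0.3083, 1.9988, 1.1642) x2=(1.5941, 0.0408, 0.2517) x3=(0.2713, -0.4492, -1.1488)
step 2: x0=(-1.3275, 1.6822, -0.8055) x1=(-0.3244, 2.0113, 1.1119) x2=(1.5739, 0.0842, 0.2126) x3=(0.2914, -0.4237, -1.1742)
step 3: x0=(-1.2903, 1.6395, -0.8108) x1=(-0.3381, 2.0175, 1.0534) x2=(1.5497, 0.1298, 0.1728) x3=(0.3102, -0.3937, -1.1961)
step 4: x0=(-1.2494, 1.5944, -0.8146) x1=(-0.3494, 2.0176, 0.9889) x2=(1.5215, 0.1777, 0.1322) x3=(0.3277, -0.3594, -1.2148)
step 5: x0=(-1.2049, 1.5472, -0.8172) x1=(-0.3582, 2.0117, 0.9186) x2=(1.4895, 0.2277, 0.0910) x3=(0.3439, -0.3208, -1.2303)
step 6: x0=(-1.1570, 1.4981, -0.8185) x1=(-0.3645, 2.0000, 0.8430) x2=(1.4539, 0.2796, 0.0492) x3=(0.3587, -0.2783, -1.2428)
step 7: x0=(-1.1061, 1.4473, -0.8187) x1=(-0.3682, 1.9828, 0.7624) x2=(1.4149, 0.3332, 0.0068) x3=(0.3722, -0.2320, -1.2523)
step 8: x0=(-1.0523, 1.3950, -0.8181) x1=(-0.3694, 1.9604, 0.6771) x2=(1.3728, 0.3885, -0.0361) x3=(0.3844, -0.1823, -1.2591)
step 9: x0=(-0.9958, 1.3414, -0.8166) x1=(-0.3681, 1.9331, 0.5876) x2=(1.3278, 0.4451, -0.0795) x3=(0.3953, -0.1292, -1.2634)
step 10: x0=(-0.9371, 1.2866, -0.8145) x1=(-0.3644, 1.9013, 0.4944) x2=(1.2802, 0.5031, -0.1232) x3=(0.4050, -0.0733, -1.2654)
step 11: x0=(-0.8763, 1.2309, -0.8119) x1=(-0.3584, 1.8655, 0.3979) x2=(1.2302, 0.5621, -0.1672) x3=(0.4135, -0.0148, -1.2654)
step 12: x0=(-0.8138, 1.1745, -0.8090) x1=(-0.3501, 1.8262, 0.2986) x2=(1.1782, 0.6220, -0.2114) x3=(0.4208, 0.0461, -1.2635)
step 13: x0=(-0.7498, 1.1174, -0.8058) x1=(-0.3397, 1.7838, 0.1971) x2=(1.1244, 0.6827, -0.2559) x3=(0.4272, 0.1088, -1.2600)
step 14: x0=(-0.6847, 1.0599, -0.8025) x1=(-0.3275, 1.7389, 0.0937) x2=(1.0692, 0.7439, -0.3004) x3=(0.4327, 0.1731, -1.2553)
step 15: x0=(-0.6188, 1.0020, -0.7992) x1=(-0.3136, 1.6920, -0.0110) x2=(1.0129, 0.8057, -0.3450) x3=(0.4374, 0.2387, -1.2496)
step 16: x0=(-0.5524, 0.9438, -0.7960) x1=(-0.2984, 1.6438, -0.1165) x2=(0.9558, 0.8677, -0.3896) x3=(0.4416, 0.3051, -1.2433)
step 17: x0=(-0.4858, 0.8854, -0.7930) x1=(-0.2820, 1.5949, -0.2225) x2=(0.8983, 0.9300, -0.4340) x3=(0.4452, 0.3721, -1.2365)
step 18: x0=(-0.4192, 0.8267, -0.7901) x1=(-0.2648, 1.5458, -0.3285) x2=(0.8407, 0.9925, -0.4783) x3=(0.4486, 0.4393, -1.2297)
step 19: x0=(-0.3531, 0.7677, -0.7874) x1=(-0.2473, 1.4971, -0.4345) x2=(0.7833, 1.0551, -0.5223) x3=(0.4520, 0.5064, -1.2232)
step 20: x0=(-0.2875, 0.7082, -0.7848) x1=(-0.2299, 1.4494, -0.5401) x2=(0.7263, 1.1180, -0.5660) x3=(0.4555, 0.5732, -1.2172)
step 21: x0=(-0.2227, 0.6481, -0.7821) x1=(-0.2130, 1.4030, -0.6453) x2=(0.6700, 1.1811, -0.6093) x3=(0.4594, 0.6395, -1.2120)
step 22: x0=(-0.1586, 0.5872, -0.7793) x1=(-0.1971, 1.3582, -0.7501) x2=(0.6147, 1.2446, -0.6521) x3=(0.4639, 0.7051, -1.2079)
step 23: x0=(-0.0954, 0.5252, -0.7762) x1=(-0.1828, 1.3152, -0.8548) x2=(0.5602, 1.3087, -0.6943) x3=(0.4693, 0.7700, -1.2051)
step 24: x0=(-0.0329, 0.4621, -0.7726) x1=(-0.1704, 1.2739, -0.9595) x2=(0.5068, 1.3736, -0.7359) x3=(0.4756, 0.8342, -1.2037)
step 25: x0=(0.0292, 0.3979, -0.7686) x1=(-0.1604, 1.2341, -1.0646) x2=(0.4542, 1.4394, -0.7768) x3=(0.4832, 0.8977, -1.2036)
step 26: x0=(0.0908, 0.3325, -0.7640) x1=(-0.1529, 1.1952, -1.1702) x2=(0.4023, 1.5062, -0.8169) x3=(0.4920, 0.9604, -1.2047)
step 27: x0=(0.1523, 0.2664, -0.7590) x1=(-0.1479, 1.1570, -1.2767) x2=(0.3509, 1.5740, -0.8562) x3=(0.5022, 1.0226, -1.2069)
step 28: x0=(0.2138, 0.1996, -0.7536) x1=(-0.1453, 1.1188, -1.3844) x2=(0.2997, 1.6428, -0.8947) x3=(0.5139, 1.0841, -1.2097)
step 29: x0=(0.2751, 0.1326, -0.7480) x1=(-0.1448, 1.0802, -1.4931) x2=(0.2486, 1.7124, -0.9325) x3=(0.5270, 1.1451, -1.2130)
step 30: x0=(0.3365, 0.0658, -0.7423) x1=(-0.1458, 1.0410, -1.6029) x2=(0.1974, 1.7826, -0.9697) x3=(0.5414, 1.2056, -1.2164)
step 31: x0=(0.3977, -0.0005, -0.7367) x1=(-0.1480, 1.0010, -1.7135) x2=(0.1459, 1.8531, -1.0064) x3=(0.5570, 1.2656, -1.2198)
step 32: x0=(0.4588, -0.0657, -0.7315) x1=(-0.1508, 0.9602, -1.8245) x2=(0.0942, 1.9235, -1.0426) x3=(0.5736, 1.3249, -1.2230)
step 33: x0=(0.5196, -0.1295, -0.7268) x1=(-0.1538, 0.9185, -1.9355) x2=(0.0424, 1.9936, -1.0785) x3=(0.5910, 1.3836, -1.2260)
step 34: x0=(0.5799, -0.1916, -0.7227) x1=(-0.1567, 0.8762, -2.0459) x2=(-0.0097, 2.0629, -1.1142) x3=(0.6090, 1.4413, -1.2289)
step 35: x0=(0.6396, -0.2514, -0.7195) x1=(-0.1591, 0.8336, -2.1552) x2=(-0.0618, 2.1311, -1.1498) x3=(0.6276, 1.4979, -1.2316)

pair (1,3), distance 0.6676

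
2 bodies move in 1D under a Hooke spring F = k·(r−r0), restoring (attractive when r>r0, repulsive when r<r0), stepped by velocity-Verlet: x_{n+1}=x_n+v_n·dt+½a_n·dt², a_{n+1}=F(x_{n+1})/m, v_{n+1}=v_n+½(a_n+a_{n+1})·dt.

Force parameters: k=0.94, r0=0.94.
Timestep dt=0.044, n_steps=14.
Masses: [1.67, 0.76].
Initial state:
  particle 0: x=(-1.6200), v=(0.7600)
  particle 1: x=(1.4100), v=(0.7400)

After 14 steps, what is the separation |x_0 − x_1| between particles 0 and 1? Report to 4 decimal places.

2.3449

step 0: x0=(-1.6200) x1=(1.4100)
step 1: x0=(-1.5854) x1=(1.4401)
step 2: x0=(-1.5486) x1=(1.4651)
step 3: x0=(-1.5095) x1=(1.4852)
step 4: x0=(-1.4681) x1=(1.5004)
step 5: x0=(-1.4245) x1=(1.5107)
step 6: x0=(-1.3788) x1=(1.5163)
step 7: x0=(-1.3309) x1=(1.5171)
step 8: x0=(-1.2810) x1=(1.5134)
step 9: x0=(-1.2290) x1=(1.5053)
step 10: x0=(-1.1751) x1=(1.4928)
step 11: x0=(-1.1193) x1=(1.4762)
step 12: x0=(-1.0617) x1=(1.4557)
step 13: x0=(-1.0024) x1=(1.4314)
step 14: x0=(-0.9414) x1=(1.4035)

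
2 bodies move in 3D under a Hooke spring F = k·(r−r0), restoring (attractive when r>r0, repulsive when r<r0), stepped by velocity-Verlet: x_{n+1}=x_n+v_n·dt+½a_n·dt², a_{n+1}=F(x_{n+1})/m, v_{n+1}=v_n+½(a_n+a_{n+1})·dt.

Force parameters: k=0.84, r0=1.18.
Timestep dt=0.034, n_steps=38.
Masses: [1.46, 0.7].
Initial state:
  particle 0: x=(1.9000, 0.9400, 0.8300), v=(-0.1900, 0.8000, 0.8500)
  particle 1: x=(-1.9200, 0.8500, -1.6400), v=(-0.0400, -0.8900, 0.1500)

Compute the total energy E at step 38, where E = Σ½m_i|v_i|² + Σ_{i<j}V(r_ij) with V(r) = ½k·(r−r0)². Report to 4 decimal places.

6.0748

step 0: x0=(1.9000, 0.9400, 0.8300) x1=(-1.9200, 0.8500, -1.6400)
step 1: x0=(1.8926, 0.9672, 0.8583) x1=(-1.9194, 0.8198, -1.6336)
step 2: x0=(1.8833, 0.9943, 0.8854) x1=(-1.9149, 0.7897, -1.6247)
step 3: x0=(1.8722, 1.0213, 0.9112) x1=(-1.9065, 0.7599, -1.6132)
step 4: x0=(1.8592, 1.0482, 0.9358) x1=(-1.8941, 0.7303, -1.5991)
step 5: x0=(1.8443, 1.0749, 0.9591) x1=(-1.8780, 0.7010, -1.5824)
step 6: x0=(1.8276, 1.1014, 0.9812) x1=(-1.8580, 0.6722, -1.5631)
step 7: x0=(1.8091, 1.1277, 1.0020) x1=(-1.8343, 0.6437, -1.5411)
step 8: x0=(1.7888, 1.1538, 1.0216) x1=(-1.8068, 0.6158, -1.5166)
step 9: x0=(1.7668, 1.1797, 1.0400) x1=(-1.7757, 0.5884, -1.4895)
step 10: x0=(1.7430, 1.2052, 1.0571) x1=(-1.7409, 0.5616, -1.4599)
step 11: x0=(1.7176, 1.2304, 1.0730) x1=(-1.7027, 0.5355, -1.4277)
step 12: x0=(1.6905, 1.2553, 1.0877) x1=(-1.6610, 0.5100, -1.3929)
step 13: x0=(1.6618, 1.2798, 1.1012) x1=(-1.6160, 0.4853, -1.3557)
step 14: x0=(1.6315, 1.3040, 1.1135) x1=(-1.5677, 0.4614, -1.3161)
step 15: x0=(1.5997, 1.3278, 1.1247) x1=(-1.5162, 0.4383, -1.2740)
step 16: x0=(1.5665, 1.3511, 1.1348) x1=(-1.4617, 0.4161, -1.2296)
step 17: x0=(1.5318, 1.3740, 1.1437) x1=(-1.4042, 0.3948, -1.1829)
step 18: x0=(1.4958, 1.3964, 1.1516) x1=(-1.3439, 0.3745, -1.1340)
step 19: x0=(1.4585, 1.4184, 1.1584) x1=(-1.2809, 0.3551, -1.0828)
step 20: x0=(1.4199, 1.4399, 1.1642) x1=(-1.2153, 0.3368, -1.0296)
step 21: x0=(1.3802, 1.4609, 1.1691) x1=(-1.1473, 0.3194, -0.9743)
step 22: x0=(1.3393, 1.4814, 1.1730) x1=(-1.0769, 0.3031, -0.9170)
step 23: x0=(1.2974, 1.5014, 1.1759) x1=(-1.0043, 0.2879, -0.8579)
step 24: x0=(1.2545, 1.5209, 1.1781) x1=(-0.9297, 0.2738, -0.7969)
step 25: x0=(1.2107, 1.5398, 1.1793) x1=(-0.8531, 0.2607, -0.7342)
step 26: x0=(1.1660, 1.5582, 1.1798) x1=(-0.7748, 0.2488, -0.6699)
step 27: x0=(1.1206, 1.5761, 1.1796) x1=(-0.6949, 0.2379, -0.6040)
step 28: x0=(1.0745, 1.5935, 1.1786) x1=(-0.6135, 0.2282, -0.5366)
step 29: x0=(1.0277, 1.6104, 1.1770) x1=(-0.5307, 0.2195, -0.4679)
step 30: x0=(0.9803, 1.6267, 1.1748) x1=(-0.4468, 0.2119, -0.3979)
step 31: x0=(0.9324, 1.6425, 1.1721) x1=(-0.3617, 0.2054, -0.3267)
step 32: x0=(0.8841, 1.6579, 1.1688) x1=(-0.2758, 0.1999, -0.2545)
step 33: x0=(0.8354, 1.6727, 1.1650) x1=(-0.1890, 0.1953, -0.1813)
step 34: x0=(0.7864, 1.6871, 1.1608) x1=(-0.1016, 0.1918, -0.1072)
step 35: x0=(0.7371, 1.7010, 1.1563) x1=(-0.0136, 0.1892, -0.0323)
step 36: x0=(0.6875, 1.7145, 1.1513) x1=(0.0748, 0.1875, 0.0433)
step 37: x0=(0.6379, 1.7276, 1.1461) x1=(0.1636, 0.1867, 0.1196)
step 38: x0=(0.5881, 1.7403, 1.1407) x1=(0.2526, 0.1867, 0.1963)
step 0 velocities: v0=(-0.1900, 0.8000, 0.8500) v1=(-0.0400, -0.8900, 0.1500)
step 0: KE=1.3066, PE=4.7696, E=6.0762
step 38 velocities: v0=(-1.4658, 0.3681, -0.1640) v1=(2.6210, 0.0108, 2.2650)
step 38: KE=5.8869, PE=0.1879, E=6.0748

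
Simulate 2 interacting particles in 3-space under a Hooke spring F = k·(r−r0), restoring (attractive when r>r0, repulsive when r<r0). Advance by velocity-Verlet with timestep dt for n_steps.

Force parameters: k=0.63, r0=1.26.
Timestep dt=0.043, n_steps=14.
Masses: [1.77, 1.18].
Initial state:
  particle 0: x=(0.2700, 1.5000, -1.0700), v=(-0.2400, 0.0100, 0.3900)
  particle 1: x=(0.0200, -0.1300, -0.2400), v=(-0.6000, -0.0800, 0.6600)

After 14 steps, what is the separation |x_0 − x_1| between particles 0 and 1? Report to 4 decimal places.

1.9099

step 0: x0=(0.2700, 1.5000, -1.0700) x1=(0.0200, -0.1300, -0.2400)
step 1: x0=(0.2597, 1.5003, -1.0531) x1=(-0.0058, -0.1332, -0.2118)
step 2: x0=(0.2493, 1.5002, -1.0361) x1=(-0.0314, -0.1359, -0.1838)
step 3: x0=(0.2388, 1.4997, -1.0189) x1=(-0.0570, -0.1380, -0.1561)
step 4: x0=(0.2283, 1.4989, -1.0015) x1=(-0.0825, -0.1396, -0.1286)
step 5: x0=(0.2177, 1.4978, -0.9839) x1=(-0.1079, -0.1407, -0.1015)
step 6: x0=(0.2070, 1.4963, -0.9661) x1=(-0.1332, -0.1412, -0.0746)
step 7: x0=(0.1963, 1.4944, -0.9481) x1=(-0.1584, -0.1412, -0.0481)
step 8: x0=(0.1854, 1.4922, -0.9299) x1=(-0.1834, -0.1407, -0.0218)
step 9: x0=(0.1745, 1.4896, -0.9116) x1=(-0.2083, -0.1396, 0.0042)
step 10: x0=(0.1636, 1.4867, -0.8930) x1=(-0.2331, -0.1379, 0.0298)
step 11: x0=(0.1525, 1.4833, -0.8742) x1=(-0.2578, -0.1358, 0.0551)
step 12: x0=(0.1413, 1.4797, -0.8552) x1=(-0.2823, -0.1330, 0.0802)
step 13: x0=(0.1301, 1.4756, -0.8360) x1=(-0.3067, -0.1298, 0.1049)
step 14: x0=(0.1187, 1.4712, -0.8165) x1=(-0.3310, -0.1259, 0.1293)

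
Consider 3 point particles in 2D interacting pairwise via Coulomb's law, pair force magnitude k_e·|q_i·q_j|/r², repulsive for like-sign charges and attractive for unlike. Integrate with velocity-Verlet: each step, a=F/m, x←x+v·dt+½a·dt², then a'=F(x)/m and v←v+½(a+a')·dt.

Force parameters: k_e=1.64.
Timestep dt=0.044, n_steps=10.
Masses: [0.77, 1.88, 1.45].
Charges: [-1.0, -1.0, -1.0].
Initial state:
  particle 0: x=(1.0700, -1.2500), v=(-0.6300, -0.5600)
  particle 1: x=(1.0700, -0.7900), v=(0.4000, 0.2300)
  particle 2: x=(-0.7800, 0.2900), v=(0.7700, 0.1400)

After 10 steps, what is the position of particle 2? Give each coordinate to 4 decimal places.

(-0.4760, 0.3776)

step 0: x0=(1.0700, -1.2500) x1=(1.0700, -0.7900) x2=(-0.7800, 0.2900)
step 1: x0=(1.0426, -1.2846) x1=(1.0878, -0.7760) x2=(-0.7465, 0.2964)
step 2: x0=(1.0142, -1.3355) x1=(1.1064, -0.7557) x2=(-0.7136, 0.3033)
step 3: x0=(0.9846, -1.3986) x1=(1.1262, -0.7308) x2=(-0.6815, 0.3107)
step 4: x0=(0.9536, -1.4709) x1=(1.1470, -0.7025) x2=(-0.6501, 0.3187)
step 5: x0=(0.9215, -1.5502) x1=(1.1689, -0.6718) x2=(-0.6194, 0.3271)
step 6: x0=(0.8885, -1.6347) x1=(1.1916, -0.6393) x2=(-0.5894, 0.3362)
step 7: x0=(0.8548, -1.7234) x1=(1.2152, -0.6056) x2=(-0.5601, 0.3457)
step 8: x0=(0.8205, -1.8156) x1=(1.2394, -0.5709) x2=(-0.5314, 0.3558)
step 9: x0=(0.7858, -1.9105) x1=(1.2644, -0.5354) x2=(-0.5034, 0.3665)
step 10: x0=(0.7508, -2.0077) x1=(1.2901, -0.4994) x2=(-0.4760, 0.3776)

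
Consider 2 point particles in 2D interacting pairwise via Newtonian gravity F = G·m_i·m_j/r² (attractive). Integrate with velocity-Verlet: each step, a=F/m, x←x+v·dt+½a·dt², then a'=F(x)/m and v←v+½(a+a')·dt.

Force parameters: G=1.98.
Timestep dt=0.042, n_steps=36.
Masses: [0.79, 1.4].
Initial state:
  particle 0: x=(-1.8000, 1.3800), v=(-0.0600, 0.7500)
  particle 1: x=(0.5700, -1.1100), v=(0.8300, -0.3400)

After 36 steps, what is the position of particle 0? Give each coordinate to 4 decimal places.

(-1.7571, 2.3706)

step 0: x0=(-1.8000, 1.3800) x1=(0.5700, -1.1100)
step 1: x0=(-1.8024, 1.4114) x1=(0.6048, -1.1242)
step 2: x0=(-1.8045, 1.4424) x1=(0.6394, -1.1382)
step 3: x0=(-1.8063, 1.4732) x1=(0.6739, -1.1521)
step 4: x0=(-1.8079, 1.5037) x1=(0.7082, -1.1658)
step 5: x0=(-1.8092, 1.5339) x1=(0.7424, -1.1794)
step 6: x0=(-1.8103, 1.5639) x1=(0.7764, -1.1928)
step 7: x0=(-1.8112, 1.5937) x1=(0.8104, -1.2061)
step 8: x0=(-1.8118, 1.6232) x1=(0.8442, -1.2192)
step 9: x0=(-1.8122, 1.6524) x1=(0.8778, -1.2323)
step 10: x0=(-1.8124, 1.6814) x1=(0.9114, -1.2451)
step 11: x0=(-1.8124, 1.7102) x1=(0.9448, -1.2579)
step 12: x0=(-1.8122, 1.7388) x1=(0.9781, -1.2705)
step 13: x0=(-1.8117, 1.7672) x1=(1.0113, -1.2831)
step 14: x0=(-1.8111, 1.7954) x1=(1.0444, -1.2955)
step 15: x0=(-1.8103, 1.8233) x1=(1.0774, -1.3077)
step 16: x0=(-1.8093, 1.8511) x1=(1.1103, -1.3199)
step 17: x0=(-1.8082, 1.8787) x1=(1.1431, -1.3320)
step 18: x0=(-1.8069, 1.9060) x1=(1.1758, -1.3439)
step 19: x0=(-1.8054, 1.9332) x1=(1.2083, -1.3558)
step 20: x0=(-1.8037, 1.9602) x1=(1.2408, -1.3675)
step 21: x0=(-1.8019, 1.9871) x1=(1.2732, -1.3792)
step 22: x0=(-1.7999, 2.0137) x1=(1.3056, -1.3907)
step 23: x0=(-1.7977, 2.0402) x1=(1.3378, -1.4022)
step 24: x0=(-1.7954, 2.0666) x1=(1.3699, -1.4135)
step 25: x0=(-1.7930, 2.0927) x1=(1.4020, -1.4248)
step 26: x0=(-1.7904, 2.1187) x1=(1.4340, -1.4360)
step 27: x0=(-1.7877, 2.1446) x1=(1.4659, -1.4471)
step 28: x0=(-1.7848, 2.1703) x1=(1.4977, -1.4581)
step 29: x0=(-1.7818, 2.1958) x1=(1.5294, -1.4690)
step 30: x0=(-1.7786, 2.2212) x1=(1.5611, -1.4798)
step 31: x0=(-1.7754, 2.2464) x1=(1.5927, -1.4906)
step 32: x0=(-1.7720, 2.2715) x1=(1.6242, -1.5012)
step 33: x0=(-1.7684, 2.2965) x1=(1.6556, -1.5118)
step 34: x0=(-1.7648, 2.3213) x1=(1.6870, -1.5223)
step 35: x0=(-1.7610, 2.3460) x1=(1.7183, -1.5328)
step 36: x0=(-1.7571, 2.3706) x1=(1.7496, -1.5431)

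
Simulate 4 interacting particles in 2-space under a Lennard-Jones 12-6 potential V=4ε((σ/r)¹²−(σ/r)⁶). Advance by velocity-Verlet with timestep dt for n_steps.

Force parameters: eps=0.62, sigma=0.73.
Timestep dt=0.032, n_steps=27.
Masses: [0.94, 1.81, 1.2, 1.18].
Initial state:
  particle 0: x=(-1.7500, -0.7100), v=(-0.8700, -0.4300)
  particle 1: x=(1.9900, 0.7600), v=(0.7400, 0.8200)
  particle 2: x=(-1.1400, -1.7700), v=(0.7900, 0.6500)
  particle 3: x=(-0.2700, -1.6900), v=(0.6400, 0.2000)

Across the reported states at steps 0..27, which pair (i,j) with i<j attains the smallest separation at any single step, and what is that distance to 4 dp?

step 0: x0=(-1.7500, -0.7100) x1=(1.9900, 0.7600) x2=(-1.1400, -1.7700) x3=(-0.2700, -1.6900)
step 1: x0=(-1.7777, -0.7240) x1=(2.0137, 0.7862) x2=(-1.1140, -1.7489) x3=(-0.2503, -1.6837)
step 2: x0=(-1.8050, -0.7385) x1=(2.0374, 0.8125) x2=(-1.0868, -1.7274) x3=(-0.2322, -1.6774)
step 3: x0=(-1.8320, -0.7535) x1=(2.0610, 0.8387) x2=(-1.0586, -1.7055) x3=(-0.2154, -1.6712)
step 4: x0=(-1.8587, -0.7688) x1=(2.0847, 0.8650) x2=(-1.0295, -1.6831) x3=(-0.1997, -1.6651)
step 5: x0=(-1.8849, -0.7846) x1=(2.1084, 0.8912) x2=(-1.0002, -1.6605) x3=(-0.1846, -1.6590)
step 6: x0=(-1.9108, -0.8007) x1=(2.1321, 0.9174) x2=(-0.9715, -1.6376) x3=(-0.1692, -1.6528)
step 7: x0=(-1.9364, -0.8172) x1=(2.1558, 0.9437) x2=(-0.9441, -1.6144) x3=(-0.1526, -1.6467)
step 8: x0=(-1.9616, -0.8339) x1=(2.1794, 0.9699) x2=(-0.9193, -1.5910) x3=(-0.1338, -1.6406)
step 9: x0=(-1.9864, -0.8509) x1=(2.2031, 0.9961) x2=(-0.8975, -1.5672) x3=(-0.1122, -1.6347)
step 10: x0=(-2.0110, -0.8680) x1=(2.2268, 1.0224) x2=(-0.8786, -1.5430) x3=(-0.0879, -1.6291)
step 11: x0=(-2.0352, -0.8854) x1=(2.2505, 1.0486) x2=(-0.8617, -1.5184) x3=(-0.0617, -1.6236)
step 12: x0=(-2.0591, -0.9028) x1=(2.2741, 1.0749) x2=(-0.8459, -1.4937) x3=(-0.0346, -1.6183)
step 13: x0=(-2.0828, -0.9205) x1=(2.2978, 1.1011) x2=(-0.8303, -1.4688) x3=(-0.0077, -1.6129)
step 14: x0=(-2.1063, -0.9382) x1=(2.3215, 1.1273) x2=(-0.8141, -1.4440) x3=(0.0185, -1.6074)
step 15: x0=(-2.1295, -0.9560) x1=(2.3452, 1.1536) x2=(-0.7969, -1.4194) x3=(0.0436, -1.6017)
step 16: x0=(-2.1525, -0.9739) x1=(2.3688, 1.1798) x2=(-0.7785, -1.3950) x3=(0.0673, -1.5956)
step 17: x0=(-2.1753, -0.9918) x1=(2.3925, 1.2060) x2=(-0.7588, -1.3709) x3=(0.0894, -1.5893)
step 18: x0=(-2.1979, -1.0098) x1=(2.4162, 1.2323) x2=(-0.7377, -1.3472) x3=(0.1100, -1.5825)
step 19: x0=(-2.2204, -1.0278) x1=(2.4399, 1.2585) x2=(-0.7151, -1.3239) x3=(0.1289, -1.5752)
step 20: x0=(-2.2428, -1.0459) x1=(2.4636, 1.2848) x2=(-0.6910, -1.3010) x3=(0.1463, -1.5675)
step 21: x0=(-2.2651, -1.0639) x1=(2.4872, 1.3110) x2=(-0.6655, -1.2786) x3=(0.1621, -1.5593)
step 22: x0=(-2.2873, -1.0820) x1=(2.5109, 1.3372) x2=(-0.6385, -1.2567) x3=(0.1763, -1.5506)
step 23: x0=(-2.3094, -1.1001) x1=(2.5346, 1.3635) x2=(-0.6101, -1.2353) x3=(0.1891, -1.5413)
step 24: x0=(-2.3315, -1.1182) x1=(2.5583, 1.3897) x2=(-0.5806, -1.2144) x3=(0.2007, -1.5316)
step 25: x0=(-2.3535, -1.1362) x1=(2.5819, 1.4159) x2=(-0.5502, -1.1939) x3=(0.2113, -1.5215)
step 26: x0=(-2.3754, -1.1543) x1=(2.6056, 1.4422) x2=(-0.5194, -1.1735) x3=(0.2215, -1.5112)
step 27: x0=(-2.3974, -1.1724) x1=(2.6293, 1.4684) x2=(-0.4889, -1.1530) x3=(0.2320, -1.5010)

pair (2,3), distance 0.7870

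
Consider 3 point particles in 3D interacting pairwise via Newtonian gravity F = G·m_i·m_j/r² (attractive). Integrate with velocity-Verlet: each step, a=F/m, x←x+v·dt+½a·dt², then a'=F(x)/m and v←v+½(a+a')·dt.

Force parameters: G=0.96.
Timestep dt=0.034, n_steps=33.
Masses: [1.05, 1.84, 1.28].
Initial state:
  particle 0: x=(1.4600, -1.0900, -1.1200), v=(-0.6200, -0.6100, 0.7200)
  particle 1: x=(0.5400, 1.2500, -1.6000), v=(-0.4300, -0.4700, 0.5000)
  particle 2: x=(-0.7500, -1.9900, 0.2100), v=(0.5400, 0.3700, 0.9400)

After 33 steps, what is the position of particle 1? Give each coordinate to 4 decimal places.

(0.0744, 0.5855, -0.9846)

step 0: x0=(1.4600, -1.0900, -1.1200) x1=(0.5400, 1.2500, -1.6000) x2=(-0.7500, -1.9900, 0.2100)
step 1: x0=(1.4388, -1.1106, -1.0955) x1=(0.5254, 1.2339, -1.5830) x2=(-0.7316, -1.9773, 0.2419)
step 2: x0=(1.4173, -1.1310, -1.0710) x1=(0.5108, 1.2176, -1.5658) x2=(-0.7129, -1.9645, 0.2736)
step 3: x0=(1.3956, -1.1512, -1.0464) x1=(0.4963, 1.2010, -1.5487) x2=(-0.6941, -1.9515, 0.3052)
step 4: x0=(1.3735, -1.1712, -1.0218) x1=(0.4818, 1.1842, -1.5314) x2=(-0.6752, -1.9384, 0.3367)
step 5: x0=(1.3512, -1.1909, -0.9971) x1=(0.4673, 1.1671, -1.5140) x2=(-0.6560, -1.9251, 0.3680)
step 6: x0=(1.3286, -1.2105, -0.9724) x1=(0.4529, 1.1498, -1.4966) x2=(-0.6367, -1.9116, 0.3991)
step 7: x0=(1.3058, -1.2298, -0.9476) x1=(0.4385, 1.1323, -1.4790) x2=(-0.6171, -1.8979, 0.4300)
step 8: x0=(1.2826, -1.2489, -0.9227) x1=(0.4241, 1.1145, -1.4614) x2=(-0.5974, -1.8841, 0.4608)
step 9: x0=(1.2592, -1.2677, -0.8978) x1=(0.4097, 1.0964, -1.4437) x2=(-0.5775, -1.8701, 0.4914)
step 10: x0=(1.2354, -1.2864, -0.8727) x1=(0.3954, 1.0781, -1.4259) x2=(-0.5574, -1.8559, 0.5217)
step 11: x0=(1.2114, -1.3048, -0.8476) x1=(0.3811, 1.0596, -1.4080) x2=(-0.5371, -1.8416, 0.5519)
step 12: x0=(1.1870, -1.3230, -0.8224) x1=(0.3669, 1.0408, -1.3900) x2=(-0.5165, -1.8270, 0.5818)
step 13: x0=(1.1624, -1.3410, -0.7971) x1=(0.3526, 1.0218, -1.3719) x2=(-0.4958, -1.8123, 0.6115)
step 14: x0=(1.1374, -1.3587, -0.7717) x1=(0.3384, 1.0025, -1.3537) x2=(-0.4749, -1.7975, 0.6410)
step 15: x0=(1.1121, -1.3763, -0.7462) x1=(0.3242, 0.9830, -1.3354) x2=(-0.4537, -1.7824, 0.6702)
step 16: x0=(1.0865, -1.3936, -0.7205) x1=(0.3101, 0.9632, -1.3170) x2=(-0.4323, -1.7672, 0.6992)
step 17: x0=(1.0606, -1.4106, -0.6947) x1=(0.2960, 0.9431, -1.2985) x2=(-0.4107, -1.7517, 0.7279)
step 18: x0=(1.0343, -1.4275, -0.6687) x1=(0.2819, 0.9228, -1.2799) x2=(-0.3889, -1.7361, 0.7563)
step 19: x0=(1.0077, -1.4440, -0.6426) x1=(0.2679, 0.9022, -1.2611) x2=(-0.3668, -1.7204, 0.7844)
step 20: x0=(0.9808, -1.4604, -0.6163) x1=(0.2538, 0.8814, -1.2423) x2=(-0.3445, -1.7044, 0.8122)
step 21: x0=(0.9535, -1.4765, -0.5898) x1=(0.2398, 0.8603, -1.2233) x2=(-0.3220, -1.6883, 0.8396)
step 22: x0=(0.9259, -1.4923, -0.5631) x1=(0.2259, 0.8389, -1.2042) x2=(-0.2992, -1.6720, 0.8668)
step 23: x0=(0.8980, -1.5079, -0.5362) x1=(0.2119, 0.8173, -1.1849) x2=(-0.2762, -1.6555, 0.8935)
step 24: x0=(0.8697, -1.5232, -0.5091) x1=(0.1980, 0.7954, -1.1656) x2=(-0.2529, -1.6388, 0.9199)
step 25: x0=(0.8410, -1.5382, -0.4817) x1=(0.1842, 0.7732, -1.1461) x2=(-0.2294, -1.6220, 0.9458)
step 26: x0=(0.8120, -1.5530, -0.4540) x1=(0.1703, 0.7507, -1.1264) x2=(-0.2057, -1.6050, 0.9714)
step 27: x0=(0.7826, -1.5674, -0.4261) x1=(0.1565, 0.7280, -1.1066) x2=(-0.1817, -1.5879, 0.9965)
step 28: x0=(0.7529, -1.5816, -0.3978) x1=(0.1427, 0.7050, -1.0867) x2=(-0.1574, -1.5706, 1.0211)
step 29: x0=(0.7228, -1.5954, -0.3693) x1=(0.1290, 0.6817, -1.0666) x2=(-0.1329, -1.5531, 1.0452)
step 30: x0=(0.6924, -1.6089, -0.3403) x1=(0.1153, 0.6581, -1.0463) x2=(-0.1082, -1.5355, 1.0689)
step 31: x0=(0.6616, -1.6221, -0.3110) x1=(0.1016, 0.6342, -1.0259) x2=(-0.0833, -1.5178, 1.0920)
step 32: x0=(0.6305, -1.6349, -0.2813) x1=(0.0880, 0.6100, -1.0053) x2=(-0.0581, -1.4999, 1.1145)
step 33: x0=(0.5991, -1.6473, -0.2512) x1=(0.0744, 0.5855, -0.9846) x2=(-0.0327, -1.4819, 1.1365)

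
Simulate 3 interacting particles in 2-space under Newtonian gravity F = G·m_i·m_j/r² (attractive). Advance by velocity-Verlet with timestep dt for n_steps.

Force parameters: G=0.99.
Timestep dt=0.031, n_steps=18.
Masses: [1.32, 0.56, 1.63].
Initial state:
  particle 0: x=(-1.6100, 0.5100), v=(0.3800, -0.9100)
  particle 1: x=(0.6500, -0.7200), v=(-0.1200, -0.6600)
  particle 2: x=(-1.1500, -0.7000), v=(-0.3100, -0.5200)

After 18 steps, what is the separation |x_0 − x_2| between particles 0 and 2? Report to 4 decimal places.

0.6267

step 0: x0=(-1.6100, 0.5100) x1=(0.6500, -0.7200) x2=(-1.1500, -0.7000)
step 1: x0=(-1.5980, 0.4813) x1=(0.6460, -0.7404) x2=(-1.1597, -0.7158)
step 2: x0=(-1.5856, 0.4517) x1=(0.6413, -0.7607) x2=(-1.1694, -0.7308)
step 3: x0=(-1.5729, 0.4212) x1=(0.6359, -0.7809) x2=(-1.1793, -0.7451)
step 4: x0=(-1.5597, 0.3896) x1=(0.6300, -0.8010) x2=(-1.1893, -0.7586)
step 5: x0=(-1.5461, 0.3570) x1=(0.6233, -0.8210) x2=(-1.1993, -0.7713)
step 6: x0=(-1.5321, 0.3232) x1=(0.6161, -0.8409) x2=(-1.2095, -0.7832)
step 7: x0=(-1.5177, 0.2883) x1=(0.6082, -0.8607) x2=(-1.2198, -0.7941)
step 8: x0=(-1.5029, 0.2522) x1=(0.5996, -0.8804) x2=(-1.2302, -0.8041)
step 9: x0=(-1.4877, 0.2148) x1=(0.5904, -0.8999) x2=(-1.2407, -0.8131)
step 10: x0=(-1.4721, 0.1759) x1=(0.5805, -0.9193) x2=(-1.2513, -0.8209)
step 11: x0=(-1.4561, 0.1356) x1=(0.5699, -0.9386) x2=(-1.2620, -0.8276)
step 12: x0=(-1.4396, 0.0936) x1=(0.5587, -0.9577) x2=(-1.2728, -0.8331)
step 13: x0=(-1.4228, 0.0499) x1=(0.5468, -0.9767) x2=(-1.2837, -0.8372)
step 14: x0=(-1.4056, 0.0043) x1=(0.5342, -0.9955) x2=(-1.2946, -0.8397)
step 15: x0=(-1.3880, -0.0436) x1=(0.5209, -1.0142) x2=(-1.3057, -0.8405)
step 16: x0=(-1.3700, -0.0939) x1=(0.5070, -1.0327) x2=(-1.3168, -0.8394)
step 17: x0=(-1.3517, -0.1470) x1=(0.4923, -1.0510) x2=(-1.3279, -0.8361)
step 18: x0=(-1.3333, -0.2035) x1=(0.4768, -1.0692) x2=(-1.3389, -0.8302)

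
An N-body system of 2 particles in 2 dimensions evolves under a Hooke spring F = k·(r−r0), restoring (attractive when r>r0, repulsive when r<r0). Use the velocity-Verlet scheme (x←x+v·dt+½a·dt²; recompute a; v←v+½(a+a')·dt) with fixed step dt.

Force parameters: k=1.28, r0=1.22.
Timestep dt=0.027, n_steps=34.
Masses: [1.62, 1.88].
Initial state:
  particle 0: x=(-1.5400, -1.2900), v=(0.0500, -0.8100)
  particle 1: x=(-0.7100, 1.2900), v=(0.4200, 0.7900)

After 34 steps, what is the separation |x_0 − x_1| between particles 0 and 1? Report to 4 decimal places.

3.0907

step 0: x0=(-1.5400, -1.2900) x1=(-0.7100, 1.2900)
step 1: x0=(-1.5385, -1.3115) x1=(-0.6988, 1.3110)
step 2: x0=(-1.5368, -1.3321) x1=(-0.6878, 1.3312)
step 3: x0=(-1.5347, -1.3518) x1=(-0.6770, 1.3507)
step 4: x0=(-1.5324, -1.3707) x1=(-0.6665, 1.3695)
step 5: x0=(-1.5298, -1.3887) x1=(-0.6562, 1.3874)
step 6: x0=(-1.5270, -1.4057) x1=(-0.6462, 1.4046)
step 7: x0=(-1.5238, -1.4218) x1=(-0.6365, 1.4209)
step 8: x0=(-1.5203, -1.4369) x1=(-0.6270, 1.4365)
step 9: x0=(-1.5165, -1.4510) x1=(-0.6177, 1.4511)
step 10: x0=(-1.5124, -1.4642) x1=(-0.6088, 1.4649)
step 11: x0=(-1.5080, -1.4763) x1=(-0.6001, 1.4778)
step 12: x0=(-1.5032, -1.4874) x1=(-0.5916, 1.4899)
step 13: x0=(-1.4982, -1.4974) x1=(-0.5835, 1.5010)
step 14: x0=(-1.4928, -1.5064) x1=(-0.5756, 1.5113)
step 15: x0=(-1.4871, -1.5143) x1=(-0.5680, 1.5206)
step 16: x0=(-1.4811, -1.5212) x1=(-0.5607, 1.5290)
step 17: x0=(-1.4747, -1.5269) x1=(-0.5537, 1.5364)
step 18: x0=(-1.4681, -1.5316) x1=(-0.5469, 1.5429)
step 19: x0=(-1.4611, -1.5352) x1=(-0.5405, 1.5485)
step 20: x0=(-1.4537, -1.5377) x1=(-0.5343, 1.5531)
step 21: x0=(-1.4461, -1.5390) x1=(-0.5284, 1.5568)
step 22: x0=(-1.4381, -1.5393) x1=(-0.5228, 1.5595)
step 23: x0=(-1.4297, -1.5384) x1=(-0.5174, 1.5612)
step 24: x0=(-1.4211, -1.5365) x1=(-0.5124, 1.5620)
step 25: x0=(-1.4121, -1.5334) x1=(-0.5076, 1.5618)
step 26: x0=(-1.4028, -1.5292) x1=(-0.5031, 1.5607)
step 27: x0=(-1.3932, -1.5239) x1=(-0.4989, 1.5586)
step 28: x0=(-1.3833, -1.5175) x1=(-0.4950, 1.5556)
step 29: x0=(-1.3730, -1.5100) x1=(-0.4913, 1.5516)
step 30: x0=(-1.3624, -1.5014) x1=(-0.4879, 1.5467)
step 31: x0=(-1.3516, -1.4918) x1=(-0.4848, 1.5409)
step 32: x0=(-1.3404, -1.4811) x1=(-0.4819, 1.5341)
step 33: x0=(-1.3289, -1.4693) x1=(-0.4793, 1.5265)
step 34: x0=(-1.3171, -1.4564) x1=(-0.4770, 1.5179)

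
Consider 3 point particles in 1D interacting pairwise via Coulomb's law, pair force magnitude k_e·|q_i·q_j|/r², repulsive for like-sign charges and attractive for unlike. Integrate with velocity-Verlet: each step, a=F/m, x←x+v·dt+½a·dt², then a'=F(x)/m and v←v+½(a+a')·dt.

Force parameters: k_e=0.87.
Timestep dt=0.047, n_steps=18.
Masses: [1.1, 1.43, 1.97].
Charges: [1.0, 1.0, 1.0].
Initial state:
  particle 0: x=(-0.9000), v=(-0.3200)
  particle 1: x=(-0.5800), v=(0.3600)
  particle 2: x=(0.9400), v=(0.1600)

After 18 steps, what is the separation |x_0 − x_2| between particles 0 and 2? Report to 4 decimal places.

step 0: x0=(-0.9000) x1=(-0.5800) x2=(0.9400)
step 1: x0=(-0.9238) x1=(-0.5568) x2=(0.9479)
step 2: x0=(-0.9611) x1=(-0.5242) x2=(0.9565)
step 3: x0=(-1.0081) x1=(-0.4852) x2=(0.9658)
step 4: x0=(-1.0618) x1=(-0.4420) x2=(0.9758)
step 5: x0=(-1.1206) x1=(-0.3958) x2=(0.9865)
step 6: x0=(-1.1830) x1=(-0.3479) x2=(0.9980)
step 7: x0=(-1.2483) x1=(-0.2987) x2=(1.0102)
step 8: x0=(-1.3159) x1=(-0.2489) x2=(1.0231)
step 9: x0=(-1.3854) x1=(-0.1987) x2=(1.0369)
step 10: x0=(-1.4564) x1=(-0.1484) x2=(1.0514)
step 11: x0=(-1.5287) x1=(-0.0982) x2=(1.0668)
step 12: x0=(-1.6021) x1=(-0.0485) x2=(1.0830)
step 13: x0=(-1.6765) x1=(0.0009) x2=(1.1002)
step 14: x0=(-1.7517) x1=(0.0495) x2=(1.1183)
step 15: x0=(-1.8277) x1=(0.0974) x2=(1.1373)
step 16: x0=(-1.9043) x1=(0.1445) x2=(1.1574)
step 17: x0=(-1.9816) x1=(0.1905) x2=(1.1785)
step 18: x0=(-2.0594) x1=(0.2354) x2=(1.2007)

3.2601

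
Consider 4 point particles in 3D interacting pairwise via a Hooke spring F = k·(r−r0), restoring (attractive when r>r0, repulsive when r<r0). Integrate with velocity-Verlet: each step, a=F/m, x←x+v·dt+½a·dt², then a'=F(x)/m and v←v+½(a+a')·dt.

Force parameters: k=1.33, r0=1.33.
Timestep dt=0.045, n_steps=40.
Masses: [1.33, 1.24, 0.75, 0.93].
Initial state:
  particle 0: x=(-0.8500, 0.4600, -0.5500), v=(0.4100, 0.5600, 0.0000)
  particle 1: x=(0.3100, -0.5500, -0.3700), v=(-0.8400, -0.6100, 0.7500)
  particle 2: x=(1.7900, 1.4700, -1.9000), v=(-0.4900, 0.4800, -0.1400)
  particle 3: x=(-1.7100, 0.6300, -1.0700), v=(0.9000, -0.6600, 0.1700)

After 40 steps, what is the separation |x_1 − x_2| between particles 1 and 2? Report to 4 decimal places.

1.7728

step 0: x0=(-0.8500, 0.4600, -0.5500) x1=(0.3100, -0.5500, -0.3700) x2=(1.7900, 1.4700, -1.9000) x3=(-1.7100, 0.6300, -1.0700)
step 1: x0=(-0.8296, 0.4856, -0.5506) x1=(0.2719, -0.5755, -0.3375) x2=(1.7597, 1.4876, -1.9024) x3=(-1.6653, 0.6004, -1.0629)
step 2: x0=(-0.8053, 0.5120, -0.5523) x1=(0.2334, -0.5971, -0.3077) x2=(1.7134, 1.4970, -1.8971) x3=(-1.6127, 0.5710, -1.0569)
step 3: x0=(-0.7772, 0.5391, -0.5551) x1=(0.1947, -0.6147, -0.2806) x2=(1.6516, 1.4982, -1.8840) x3=(-1.5527, 0.5419, -1.0521)
step 4: x0=(-0.7455, 0.5670, -0.5589) x1=(0.1560, -0.6284, -0.2562) x2=(1.5750, 1.4911, -1.8632) x3=(-1.4860, 0.5132, -1.0485)
step 5: x0=(-0.7103, 0.5956, -0.5634) x1=(0.1173, -0.6383, -0.2344) x2=(1.4846, 1.4759, -1.8349) x3=(-1.4132, 0.4848, -1.0462)
step 6: x0=(-0.6718, 0.6249, -0.5687) x1=(0.0789, -0.6444, -0.2153) x2=(1.3815, 1.4529, -1.7996) x3=(-1.3350, 0.4568, -1.0451)
step 7: x0=(-0.6305, 0.6549, -0.5745) x1=(0.0409, -0.6469, -0.1988) x2=(1.2669, 1.4223, -1.7575) x3=(-1.2523, 0.4290, -1.0452)
step 8: x0=(-0.5864, 0.6856, -0.5806) x1=(0.0032, -0.6460, -0.1847) x2=(1.1422, 1.3847, -1.7092) x3=(-1.1659, 0.4015, -1.0466)
step 9: x0=(-0.5401, 0.7168, -0.5868) x1=(-0.0339, -0.6418, -0.1730) x2=(1.0089, 1.3406, -1.6553) x3=(-1.0764, 0.3739, -1.0492)
step 10: x0=(-0.4919, 0.7487, -0.5931) x1=(-0.0705, -0.6346, -0.1634) x2=(0.8686, 1.2906, -1.5965) x3=(-0.9847, 0.3463, -1.0529)
step 11: x0=(-0.4422, 0.7810, -0.5991) x1=(-0.1066, -0.6247, -0.1557) x2=(0.7229, 1.2354, -1.5336) x3=(-0.8914, 0.3184, -1.0577)
step 12: x0=(-0.3914, 0.8138, -0.6046) x1=(-0.1422, -0.6123, -0.1498) x2=(0.5734, 1.1760, -1.4674) x3=(-0.7974, 0.2901, -1.0635)
step 13: x0=(-0.3400, 0.8469, -0.6095) x1=(-0.1772, -0.5977, -0.1454) x2=(0.4218, 1.1131, -1.3988) x3=(-0.7031, 0.2611, -1.0702)
step 14: x0=(-0.2884, 0.8803, -0.6134) x1=(-0.2119, -0.5812, -0.1422) x2=(0.2694, 1.0477, -1.3288) x3=(-0.6092, 0.2313, -1.0778)
step 15: x0=(-0.2370, 0.9138, -0.6160) x1=(-0.2461, -0.5630, -0.1401) x2=(0.1176, 0.9808, -1.2585) x3=(-0.5160, 0.2002, -1.0860)
step 16: x0=(-0.1858, 0.9475, -0.6169) x1=(-0.2801, -0.5434, -0.1387) x2=(-0.0329, 0.9131, -1.1890) x3=(-0.4238, 0.1676, -1.0949)
step 17: x0=(-0.1349, 0.9815, -0.6159) x1=(-0.3139, -0.5226, -0.1379) x2=(-0.1821, 0.8454, -1.1212) x3=(-0.3325, 0.1331, -1.1046)
step 18: x0=(-0.0837, 1.0160, -0.6128) x1=(-0.3475, -0.5009, -0.1374) x2=(-0.3313, 0.7780, -1.0556) x3=(-0.2419, 0.0964, -1.1151)
step 19: x0=(-0.0319, 1.0510, -0.6081) x1=(-0.3811, -0.4784, -0.1371) x2=(-0.4820, 0.7110, -0.9913) x3=(-0.1510, 0.0574, -1.1265)
step 20: x0=(0.0208, 1.0865, -0.6022) x1=(-0.4146, -0.4552, -0.1368) x2=(-0.6351, 0.6443, -0.9278) x3=(-0.0594, 0.0166, -1.1390)
step 21: x0=(0.0740, 1.1221, -0.5957) x1=(-0.4480, -0.4314, -0.1364) x2=(-0.7906, 0.5778, -0.8644) x3=(0.0333, -0.0252, -1.1523)
step 22: x0=(0.1274, 1.1574, -0.5888) x1=(-0.4813, -0.4070, -0.1360) x2=(-0.9477, 0.5114, -0.8010) x3=(0.1266, -0.0675, -1.1663)
step 23: x0=(0.1806, 1.1920, -0.5817) x1=(-0.5143, -0.3820, -0.1355) x2=(-1.1052, 0.4453, -0.7379) x3=(0.2203, -0.1097, -1.1805)
step 24: x0=(0.2332, 1.2254, -0.5744) x1=(-0.5468, -0.3564, -0.1350) x2=(-1.2620, 0.3796, -0.6751) x3=(0.3135, -0.1515, -1.1945)
step 25: x0=(0.2847, 1.2572, -0.5672) x1=(-0.5786, -0.3301, -0.1348) x2=(-1.4166, 0.3145, -0.6130) x3=(0.4055, -0.1924, -1.2078)
step 26: x0=(0.3346, 1.2870, -0.5599) x1=(-0.6093, -0.3030, -0.1348) x2=(-1.5675, 0.2503, -0.5518) x3=(0.4955, -0.2322, -1.2199)
step 27: x0=(0.3826, 1.3144, -0.5526) x1=(-0.6388, -0.2750, -0.1354) x2=(-1.7133, 0.1870, -0.4917) x3=(0.5825, -0.2706, -1.2305)
step 28: x0=(0.4281, 1.3391, -0.5453) x1=(-0.6669, -0.2460, -0.1366) x2=(-1.8523, 0.1249, -0.4331) x3=(0.6657, -0.3073, -1.2390)
step 29: x0=(0.4708, 1.3607, -0.5380) x1=(-0.6935, -0.2160, -0.1386) x2=(-1.9829, 0.0642, -0.3761) x3=(0.7442, -0.3421, -1.2450)
step 30: x0=(0.5103, 1.3788, -0.5307) x1=(-0.7184, -0.1849, -0.1416) x2=(-2.1036, 0.0052, -0.3212) x3=(0.8170, -0.3747, -1.2483)
step 31: x0=(0.5462, 1.3932, -0.5234) x1=(-0.7416, -0.1527, -0.1456) x2=(-2.2129, -0.0520, -0.2685) x3=(0.8834, -0.4050, -1.2484)
step 32: x0=(0.5782, 1.4037, -0.5159) x1=(-0.7630, -0.1195, -0.1507) x2=(-2.3094, -0.1070, -0.2184) x3=(0.9426, -0.4328, -1.2451)
step 33: x0=(0.6060, 1.4100, -0.5083) x1=(-0.7824, -0.0853, -0.1569) x2=(-2.3918, -0.1594, -0.1711) x3=(0.9940, -0.4579, -1.2382)
step 34: x0=(0.6294, 1.4119, -0.5006) x1=(-0.8000, -0.0503, -0.1643) x2=(-2.4590, -0.2091, -0.1270) x3=(1.0369, -0.4801, -1.2275)
step 35: x0=(0.6481, 1.4094, -0.4926) x1=(-0.8157, -0.0147, -0.1728) x2=(-2.5102, -0.2556, -0.0863) x3=(1.0709, -0.4994, -1.2127)
step 36: x0=(0.6621, 1.4024, -0.4845) x1=(-0.8294, 0.0216, -0.1824) x2=(-2.5445, -0.2988, -0.0491) x3=(1.0956, -0.5157, -1.1939)
step 37: x0=(0.6712, 1.3907, -0.4761) x1=(-0.8412, 0.0583, -0.1931) x2=(-2.5614, -0.3383, -0.0158) x3=(1.1106, -0.5289, -1.1710)
step 38: x0=(0.6754, 1.3745, -0.4674) x1=(-0.8510, 0.0952, -0.2048) x2=(-2.5608, -0.3739, 0.0137) x3=(1.1160, -0.5390, -1.1440)
step 39: x0=(0.6746, 1.3537, -0.4584) x1=(-0.8589, 0.1323, -0.2174) x2=(-2.5425, -0.4055, 0.0391) x3=(1.1115, -0.5461, -1.1130)
step 40: x0=(0.6690, 1.3285, -0.4491) x1=(-0.8649, 0.1693, -0.2308) x2=(-2.5067, -0.4328, 0.0604) x3=(1.0973, -0.5502, -1.0781)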